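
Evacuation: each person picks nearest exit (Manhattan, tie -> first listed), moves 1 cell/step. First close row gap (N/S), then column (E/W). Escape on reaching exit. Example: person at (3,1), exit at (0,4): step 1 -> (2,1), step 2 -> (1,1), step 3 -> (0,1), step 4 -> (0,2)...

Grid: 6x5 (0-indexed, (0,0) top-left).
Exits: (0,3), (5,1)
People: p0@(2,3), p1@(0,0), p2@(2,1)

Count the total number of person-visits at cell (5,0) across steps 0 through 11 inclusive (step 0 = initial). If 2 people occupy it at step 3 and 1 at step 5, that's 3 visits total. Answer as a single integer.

Answer: 0

Derivation:
Step 0: p0@(2,3) p1@(0,0) p2@(2,1) -> at (5,0): 0 [-], cum=0
Step 1: p0@(1,3) p1@(0,1) p2@(3,1) -> at (5,0): 0 [-], cum=0
Step 2: p0@ESC p1@(0,2) p2@(4,1) -> at (5,0): 0 [-], cum=0
Step 3: p0@ESC p1@ESC p2@ESC -> at (5,0): 0 [-], cum=0
Total visits = 0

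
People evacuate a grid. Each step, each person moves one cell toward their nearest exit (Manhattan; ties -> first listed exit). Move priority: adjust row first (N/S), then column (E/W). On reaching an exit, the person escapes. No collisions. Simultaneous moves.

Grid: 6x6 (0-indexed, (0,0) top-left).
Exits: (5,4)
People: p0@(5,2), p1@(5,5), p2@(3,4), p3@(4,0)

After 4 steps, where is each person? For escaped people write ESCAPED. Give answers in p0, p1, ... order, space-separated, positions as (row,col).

Step 1: p0:(5,2)->(5,3) | p1:(5,5)->(5,4)->EXIT | p2:(3,4)->(4,4) | p3:(4,0)->(5,0)
Step 2: p0:(5,3)->(5,4)->EXIT | p1:escaped | p2:(4,4)->(5,4)->EXIT | p3:(5,0)->(5,1)
Step 3: p0:escaped | p1:escaped | p2:escaped | p3:(5,1)->(5,2)
Step 4: p0:escaped | p1:escaped | p2:escaped | p3:(5,2)->(5,3)

ESCAPED ESCAPED ESCAPED (5,3)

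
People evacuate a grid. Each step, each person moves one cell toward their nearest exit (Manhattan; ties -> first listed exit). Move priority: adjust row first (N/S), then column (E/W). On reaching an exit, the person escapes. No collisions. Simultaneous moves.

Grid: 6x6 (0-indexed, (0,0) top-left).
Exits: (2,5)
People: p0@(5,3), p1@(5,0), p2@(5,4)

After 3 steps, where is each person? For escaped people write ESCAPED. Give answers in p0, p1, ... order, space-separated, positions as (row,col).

Step 1: p0:(5,3)->(4,3) | p1:(5,0)->(4,0) | p2:(5,4)->(4,4)
Step 2: p0:(4,3)->(3,3) | p1:(4,0)->(3,0) | p2:(4,4)->(3,4)
Step 3: p0:(3,3)->(2,3) | p1:(3,0)->(2,0) | p2:(3,4)->(2,4)

(2,3) (2,0) (2,4)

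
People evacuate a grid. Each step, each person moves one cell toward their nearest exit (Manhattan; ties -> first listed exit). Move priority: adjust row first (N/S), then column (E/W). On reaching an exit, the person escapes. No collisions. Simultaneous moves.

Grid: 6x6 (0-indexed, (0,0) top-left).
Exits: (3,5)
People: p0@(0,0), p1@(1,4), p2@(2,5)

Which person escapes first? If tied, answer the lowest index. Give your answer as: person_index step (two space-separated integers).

Step 1: p0:(0,0)->(1,0) | p1:(1,4)->(2,4) | p2:(2,5)->(3,5)->EXIT
Step 2: p0:(1,0)->(2,0) | p1:(2,4)->(3,4) | p2:escaped
Step 3: p0:(2,0)->(3,0) | p1:(3,4)->(3,5)->EXIT | p2:escaped
Step 4: p0:(3,0)->(3,1) | p1:escaped | p2:escaped
Step 5: p0:(3,1)->(3,2) | p1:escaped | p2:escaped
Step 6: p0:(3,2)->(3,3) | p1:escaped | p2:escaped
Step 7: p0:(3,3)->(3,4) | p1:escaped | p2:escaped
Step 8: p0:(3,4)->(3,5)->EXIT | p1:escaped | p2:escaped
Exit steps: [8, 3, 1]
First to escape: p2 at step 1

Answer: 2 1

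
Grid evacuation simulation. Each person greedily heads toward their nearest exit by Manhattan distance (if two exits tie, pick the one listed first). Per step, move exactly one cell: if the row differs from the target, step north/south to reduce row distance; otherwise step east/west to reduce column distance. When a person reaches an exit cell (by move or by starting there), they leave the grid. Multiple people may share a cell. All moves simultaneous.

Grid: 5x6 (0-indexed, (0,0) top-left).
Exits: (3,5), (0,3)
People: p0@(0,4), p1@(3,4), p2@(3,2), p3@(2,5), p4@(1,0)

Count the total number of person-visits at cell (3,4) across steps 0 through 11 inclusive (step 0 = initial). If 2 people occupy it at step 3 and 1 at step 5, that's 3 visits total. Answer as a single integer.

Step 0: p0@(0,4) p1@(3,4) p2@(3,2) p3@(2,5) p4@(1,0) -> at (3,4): 1 [p1], cum=1
Step 1: p0@ESC p1@ESC p2@(3,3) p3@ESC p4@(0,0) -> at (3,4): 0 [-], cum=1
Step 2: p0@ESC p1@ESC p2@(3,4) p3@ESC p4@(0,1) -> at (3,4): 1 [p2], cum=2
Step 3: p0@ESC p1@ESC p2@ESC p3@ESC p4@(0,2) -> at (3,4): 0 [-], cum=2
Step 4: p0@ESC p1@ESC p2@ESC p3@ESC p4@ESC -> at (3,4): 0 [-], cum=2
Total visits = 2

Answer: 2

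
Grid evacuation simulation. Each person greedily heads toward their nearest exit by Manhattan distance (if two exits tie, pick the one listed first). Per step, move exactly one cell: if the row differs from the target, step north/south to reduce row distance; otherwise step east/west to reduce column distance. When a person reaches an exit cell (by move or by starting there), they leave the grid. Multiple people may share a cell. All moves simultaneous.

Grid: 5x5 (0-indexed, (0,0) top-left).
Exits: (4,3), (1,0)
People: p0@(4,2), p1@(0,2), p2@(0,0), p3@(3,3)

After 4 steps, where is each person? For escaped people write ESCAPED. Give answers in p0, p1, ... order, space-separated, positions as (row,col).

Step 1: p0:(4,2)->(4,3)->EXIT | p1:(0,2)->(1,2) | p2:(0,0)->(1,0)->EXIT | p3:(3,3)->(4,3)->EXIT
Step 2: p0:escaped | p1:(1,2)->(1,1) | p2:escaped | p3:escaped
Step 3: p0:escaped | p1:(1,1)->(1,0)->EXIT | p2:escaped | p3:escaped

ESCAPED ESCAPED ESCAPED ESCAPED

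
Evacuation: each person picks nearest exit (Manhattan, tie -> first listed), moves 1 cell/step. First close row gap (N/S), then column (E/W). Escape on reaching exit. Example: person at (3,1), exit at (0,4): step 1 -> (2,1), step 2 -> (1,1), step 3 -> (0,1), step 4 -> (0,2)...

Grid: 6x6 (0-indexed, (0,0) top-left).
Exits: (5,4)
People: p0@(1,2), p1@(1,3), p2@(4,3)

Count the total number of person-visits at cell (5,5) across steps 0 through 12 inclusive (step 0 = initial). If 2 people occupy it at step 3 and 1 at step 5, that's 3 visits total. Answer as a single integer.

Step 0: p0@(1,2) p1@(1,3) p2@(4,3) -> at (5,5): 0 [-], cum=0
Step 1: p0@(2,2) p1@(2,3) p2@(5,3) -> at (5,5): 0 [-], cum=0
Step 2: p0@(3,2) p1@(3,3) p2@ESC -> at (5,5): 0 [-], cum=0
Step 3: p0@(4,2) p1@(4,3) p2@ESC -> at (5,5): 0 [-], cum=0
Step 4: p0@(5,2) p1@(5,3) p2@ESC -> at (5,5): 0 [-], cum=0
Step 5: p0@(5,3) p1@ESC p2@ESC -> at (5,5): 0 [-], cum=0
Step 6: p0@ESC p1@ESC p2@ESC -> at (5,5): 0 [-], cum=0
Total visits = 0

Answer: 0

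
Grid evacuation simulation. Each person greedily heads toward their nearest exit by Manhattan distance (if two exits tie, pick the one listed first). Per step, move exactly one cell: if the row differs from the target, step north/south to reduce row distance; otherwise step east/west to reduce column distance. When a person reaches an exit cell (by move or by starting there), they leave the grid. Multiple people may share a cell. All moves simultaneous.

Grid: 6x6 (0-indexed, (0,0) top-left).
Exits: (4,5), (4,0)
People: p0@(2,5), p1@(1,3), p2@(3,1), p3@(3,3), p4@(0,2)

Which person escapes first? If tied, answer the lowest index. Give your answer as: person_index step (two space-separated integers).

Answer: 0 2

Derivation:
Step 1: p0:(2,5)->(3,5) | p1:(1,3)->(2,3) | p2:(3,1)->(4,1) | p3:(3,3)->(4,3) | p4:(0,2)->(1,2)
Step 2: p0:(3,5)->(4,5)->EXIT | p1:(2,3)->(3,3) | p2:(4,1)->(4,0)->EXIT | p3:(4,3)->(4,4) | p4:(1,2)->(2,2)
Step 3: p0:escaped | p1:(3,3)->(4,3) | p2:escaped | p3:(4,4)->(4,5)->EXIT | p4:(2,2)->(3,2)
Step 4: p0:escaped | p1:(4,3)->(4,4) | p2:escaped | p3:escaped | p4:(3,2)->(4,2)
Step 5: p0:escaped | p1:(4,4)->(4,5)->EXIT | p2:escaped | p3:escaped | p4:(4,2)->(4,1)
Step 6: p0:escaped | p1:escaped | p2:escaped | p3:escaped | p4:(4,1)->(4,0)->EXIT
Exit steps: [2, 5, 2, 3, 6]
First to escape: p0 at step 2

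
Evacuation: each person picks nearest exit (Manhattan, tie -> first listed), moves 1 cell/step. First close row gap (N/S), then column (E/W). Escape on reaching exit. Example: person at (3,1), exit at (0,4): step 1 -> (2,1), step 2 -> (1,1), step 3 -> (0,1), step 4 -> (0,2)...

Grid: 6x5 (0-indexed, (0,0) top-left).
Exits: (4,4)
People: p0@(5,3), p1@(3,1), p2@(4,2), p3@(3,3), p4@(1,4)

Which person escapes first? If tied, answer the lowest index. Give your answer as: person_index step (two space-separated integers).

Step 1: p0:(5,3)->(4,3) | p1:(3,1)->(4,1) | p2:(4,2)->(4,3) | p3:(3,3)->(4,3) | p4:(1,4)->(2,4)
Step 2: p0:(4,3)->(4,4)->EXIT | p1:(4,1)->(4,2) | p2:(4,3)->(4,4)->EXIT | p3:(4,3)->(4,4)->EXIT | p4:(2,4)->(3,4)
Step 3: p0:escaped | p1:(4,2)->(4,3) | p2:escaped | p3:escaped | p4:(3,4)->(4,4)->EXIT
Step 4: p0:escaped | p1:(4,3)->(4,4)->EXIT | p2:escaped | p3:escaped | p4:escaped
Exit steps: [2, 4, 2, 2, 3]
First to escape: p0 at step 2

Answer: 0 2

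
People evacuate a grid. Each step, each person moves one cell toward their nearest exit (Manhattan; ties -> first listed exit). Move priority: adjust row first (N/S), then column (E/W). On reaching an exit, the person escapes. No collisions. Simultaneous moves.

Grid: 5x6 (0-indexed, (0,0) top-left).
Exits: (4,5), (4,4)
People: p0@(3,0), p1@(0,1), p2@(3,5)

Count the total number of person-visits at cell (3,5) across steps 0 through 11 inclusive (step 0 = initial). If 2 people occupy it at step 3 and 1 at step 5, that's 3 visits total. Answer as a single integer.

Step 0: p0@(3,0) p1@(0,1) p2@(3,5) -> at (3,5): 1 [p2], cum=1
Step 1: p0@(4,0) p1@(1,1) p2@ESC -> at (3,5): 0 [-], cum=1
Step 2: p0@(4,1) p1@(2,1) p2@ESC -> at (3,5): 0 [-], cum=1
Step 3: p0@(4,2) p1@(3,1) p2@ESC -> at (3,5): 0 [-], cum=1
Step 4: p0@(4,3) p1@(4,1) p2@ESC -> at (3,5): 0 [-], cum=1
Step 5: p0@ESC p1@(4,2) p2@ESC -> at (3,5): 0 [-], cum=1
Step 6: p0@ESC p1@(4,3) p2@ESC -> at (3,5): 0 [-], cum=1
Step 7: p0@ESC p1@ESC p2@ESC -> at (3,5): 0 [-], cum=1
Total visits = 1

Answer: 1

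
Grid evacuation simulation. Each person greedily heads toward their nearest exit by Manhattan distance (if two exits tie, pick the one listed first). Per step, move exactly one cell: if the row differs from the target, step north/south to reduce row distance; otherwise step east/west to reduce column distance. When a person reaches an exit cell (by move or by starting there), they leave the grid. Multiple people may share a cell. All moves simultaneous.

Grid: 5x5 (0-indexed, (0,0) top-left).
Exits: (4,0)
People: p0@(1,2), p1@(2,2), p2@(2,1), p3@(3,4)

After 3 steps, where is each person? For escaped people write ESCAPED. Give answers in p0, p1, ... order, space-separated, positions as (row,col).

Step 1: p0:(1,2)->(2,2) | p1:(2,2)->(3,2) | p2:(2,1)->(3,1) | p3:(3,4)->(4,4)
Step 2: p0:(2,2)->(3,2) | p1:(3,2)->(4,2) | p2:(3,1)->(4,1) | p3:(4,4)->(4,3)
Step 3: p0:(3,2)->(4,2) | p1:(4,2)->(4,1) | p2:(4,1)->(4,0)->EXIT | p3:(4,3)->(4,2)

(4,2) (4,1) ESCAPED (4,2)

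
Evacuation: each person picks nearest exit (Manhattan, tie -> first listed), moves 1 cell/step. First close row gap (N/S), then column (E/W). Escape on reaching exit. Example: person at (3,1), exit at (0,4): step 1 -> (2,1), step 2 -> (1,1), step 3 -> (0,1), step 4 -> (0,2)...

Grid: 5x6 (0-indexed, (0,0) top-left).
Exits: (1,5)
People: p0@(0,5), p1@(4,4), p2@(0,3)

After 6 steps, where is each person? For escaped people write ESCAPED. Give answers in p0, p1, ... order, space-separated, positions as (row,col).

Step 1: p0:(0,5)->(1,5)->EXIT | p1:(4,4)->(3,4) | p2:(0,3)->(1,3)
Step 2: p0:escaped | p1:(3,4)->(2,4) | p2:(1,3)->(1,4)
Step 3: p0:escaped | p1:(2,4)->(1,4) | p2:(1,4)->(1,5)->EXIT
Step 4: p0:escaped | p1:(1,4)->(1,5)->EXIT | p2:escaped

ESCAPED ESCAPED ESCAPED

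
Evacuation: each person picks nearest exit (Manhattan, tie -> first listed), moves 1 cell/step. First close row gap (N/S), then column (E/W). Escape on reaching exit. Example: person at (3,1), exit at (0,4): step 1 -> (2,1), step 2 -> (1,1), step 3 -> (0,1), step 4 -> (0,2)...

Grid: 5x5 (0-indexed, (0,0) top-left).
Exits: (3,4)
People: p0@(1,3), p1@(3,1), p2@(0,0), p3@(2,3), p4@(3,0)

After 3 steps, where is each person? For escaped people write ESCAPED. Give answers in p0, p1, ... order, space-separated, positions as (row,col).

Step 1: p0:(1,3)->(2,3) | p1:(3,1)->(3,2) | p2:(0,0)->(1,0) | p3:(2,3)->(3,3) | p4:(3,0)->(3,1)
Step 2: p0:(2,3)->(3,3) | p1:(3,2)->(3,3) | p2:(1,0)->(2,0) | p3:(3,3)->(3,4)->EXIT | p4:(3,1)->(3,2)
Step 3: p0:(3,3)->(3,4)->EXIT | p1:(3,3)->(3,4)->EXIT | p2:(2,0)->(3,0) | p3:escaped | p4:(3,2)->(3,3)

ESCAPED ESCAPED (3,0) ESCAPED (3,3)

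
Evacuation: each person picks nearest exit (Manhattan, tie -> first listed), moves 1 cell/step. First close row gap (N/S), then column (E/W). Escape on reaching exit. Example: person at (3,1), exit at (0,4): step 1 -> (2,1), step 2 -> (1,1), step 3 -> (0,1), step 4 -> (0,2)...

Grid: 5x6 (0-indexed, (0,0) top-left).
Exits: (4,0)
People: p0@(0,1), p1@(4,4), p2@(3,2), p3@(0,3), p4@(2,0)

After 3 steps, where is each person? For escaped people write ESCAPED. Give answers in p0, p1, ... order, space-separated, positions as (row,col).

Step 1: p0:(0,1)->(1,1) | p1:(4,4)->(4,3) | p2:(3,2)->(4,2) | p3:(0,3)->(1,3) | p4:(2,0)->(3,0)
Step 2: p0:(1,1)->(2,1) | p1:(4,3)->(4,2) | p2:(4,2)->(4,1) | p3:(1,3)->(2,3) | p4:(3,0)->(4,0)->EXIT
Step 3: p0:(2,1)->(3,1) | p1:(4,2)->(4,1) | p2:(4,1)->(4,0)->EXIT | p3:(2,3)->(3,3) | p4:escaped

(3,1) (4,1) ESCAPED (3,3) ESCAPED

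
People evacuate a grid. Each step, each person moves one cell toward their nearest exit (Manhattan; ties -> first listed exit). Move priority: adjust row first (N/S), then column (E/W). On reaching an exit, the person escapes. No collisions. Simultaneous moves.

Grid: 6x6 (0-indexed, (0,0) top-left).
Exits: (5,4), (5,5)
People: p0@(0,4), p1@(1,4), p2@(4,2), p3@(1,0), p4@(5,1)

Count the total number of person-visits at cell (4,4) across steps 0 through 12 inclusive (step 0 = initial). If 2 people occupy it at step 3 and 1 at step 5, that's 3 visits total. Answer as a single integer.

Step 0: p0@(0,4) p1@(1,4) p2@(4,2) p3@(1,0) p4@(5,1) -> at (4,4): 0 [-], cum=0
Step 1: p0@(1,4) p1@(2,4) p2@(5,2) p3@(2,0) p4@(5,2) -> at (4,4): 0 [-], cum=0
Step 2: p0@(2,4) p1@(3,4) p2@(5,3) p3@(3,0) p4@(5,3) -> at (4,4): 0 [-], cum=0
Step 3: p0@(3,4) p1@(4,4) p2@ESC p3@(4,0) p4@ESC -> at (4,4): 1 [p1], cum=1
Step 4: p0@(4,4) p1@ESC p2@ESC p3@(5,0) p4@ESC -> at (4,4): 1 [p0], cum=2
Step 5: p0@ESC p1@ESC p2@ESC p3@(5,1) p4@ESC -> at (4,4): 0 [-], cum=2
Step 6: p0@ESC p1@ESC p2@ESC p3@(5,2) p4@ESC -> at (4,4): 0 [-], cum=2
Step 7: p0@ESC p1@ESC p2@ESC p3@(5,3) p4@ESC -> at (4,4): 0 [-], cum=2
Step 8: p0@ESC p1@ESC p2@ESC p3@ESC p4@ESC -> at (4,4): 0 [-], cum=2
Total visits = 2

Answer: 2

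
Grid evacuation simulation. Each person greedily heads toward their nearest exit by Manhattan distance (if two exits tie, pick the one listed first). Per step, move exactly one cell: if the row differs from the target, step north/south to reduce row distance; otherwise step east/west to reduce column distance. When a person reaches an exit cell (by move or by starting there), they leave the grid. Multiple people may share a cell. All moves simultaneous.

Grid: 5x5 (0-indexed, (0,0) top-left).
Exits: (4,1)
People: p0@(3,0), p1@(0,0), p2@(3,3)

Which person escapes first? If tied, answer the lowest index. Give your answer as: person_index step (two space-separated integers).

Step 1: p0:(3,0)->(4,0) | p1:(0,0)->(1,0) | p2:(3,3)->(4,3)
Step 2: p0:(4,0)->(4,1)->EXIT | p1:(1,0)->(2,0) | p2:(4,3)->(4,2)
Step 3: p0:escaped | p1:(2,0)->(3,0) | p2:(4,2)->(4,1)->EXIT
Step 4: p0:escaped | p1:(3,0)->(4,0) | p2:escaped
Step 5: p0:escaped | p1:(4,0)->(4,1)->EXIT | p2:escaped
Exit steps: [2, 5, 3]
First to escape: p0 at step 2

Answer: 0 2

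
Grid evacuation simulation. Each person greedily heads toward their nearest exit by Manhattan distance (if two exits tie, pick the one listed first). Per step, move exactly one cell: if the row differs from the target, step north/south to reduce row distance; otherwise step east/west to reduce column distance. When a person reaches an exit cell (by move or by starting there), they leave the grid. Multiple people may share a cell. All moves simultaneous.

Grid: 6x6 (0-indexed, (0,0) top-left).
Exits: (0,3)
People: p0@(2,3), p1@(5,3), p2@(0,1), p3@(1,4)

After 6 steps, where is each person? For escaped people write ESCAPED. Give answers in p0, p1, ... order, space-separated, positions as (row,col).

Step 1: p0:(2,3)->(1,3) | p1:(5,3)->(4,3) | p2:(0,1)->(0,2) | p3:(1,4)->(0,4)
Step 2: p0:(1,3)->(0,3)->EXIT | p1:(4,3)->(3,3) | p2:(0,2)->(0,3)->EXIT | p3:(0,4)->(0,3)->EXIT
Step 3: p0:escaped | p1:(3,3)->(2,3) | p2:escaped | p3:escaped
Step 4: p0:escaped | p1:(2,3)->(1,3) | p2:escaped | p3:escaped
Step 5: p0:escaped | p1:(1,3)->(0,3)->EXIT | p2:escaped | p3:escaped

ESCAPED ESCAPED ESCAPED ESCAPED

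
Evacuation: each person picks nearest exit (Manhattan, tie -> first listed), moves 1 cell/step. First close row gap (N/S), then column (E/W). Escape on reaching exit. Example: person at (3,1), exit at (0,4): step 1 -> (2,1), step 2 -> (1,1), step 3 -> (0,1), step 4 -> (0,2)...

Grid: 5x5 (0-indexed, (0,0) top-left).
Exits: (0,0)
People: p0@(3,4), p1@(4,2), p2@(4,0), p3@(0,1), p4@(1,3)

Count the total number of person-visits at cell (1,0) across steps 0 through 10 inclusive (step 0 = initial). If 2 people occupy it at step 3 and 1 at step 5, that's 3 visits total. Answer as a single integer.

Step 0: p0@(3,4) p1@(4,2) p2@(4,0) p3@(0,1) p4@(1,3) -> at (1,0): 0 [-], cum=0
Step 1: p0@(2,4) p1@(3,2) p2@(3,0) p3@ESC p4@(0,3) -> at (1,0): 0 [-], cum=0
Step 2: p0@(1,4) p1@(2,2) p2@(2,0) p3@ESC p4@(0,2) -> at (1,0): 0 [-], cum=0
Step 3: p0@(0,4) p1@(1,2) p2@(1,0) p3@ESC p4@(0,1) -> at (1,0): 1 [p2], cum=1
Step 4: p0@(0,3) p1@(0,2) p2@ESC p3@ESC p4@ESC -> at (1,0): 0 [-], cum=1
Step 5: p0@(0,2) p1@(0,1) p2@ESC p3@ESC p4@ESC -> at (1,0): 0 [-], cum=1
Step 6: p0@(0,1) p1@ESC p2@ESC p3@ESC p4@ESC -> at (1,0): 0 [-], cum=1
Step 7: p0@ESC p1@ESC p2@ESC p3@ESC p4@ESC -> at (1,0): 0 [-], cum=1
Total visits = 1

Answer: 1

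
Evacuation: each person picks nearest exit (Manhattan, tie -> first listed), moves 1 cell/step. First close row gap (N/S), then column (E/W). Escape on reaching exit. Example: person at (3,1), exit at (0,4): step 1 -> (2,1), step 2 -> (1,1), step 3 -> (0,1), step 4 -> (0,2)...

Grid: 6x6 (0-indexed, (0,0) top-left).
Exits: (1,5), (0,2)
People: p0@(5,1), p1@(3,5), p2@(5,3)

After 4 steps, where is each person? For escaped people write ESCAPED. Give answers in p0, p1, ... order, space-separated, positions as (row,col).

Step 1: p0:(5,1)->(4,1) | p1:(3,5)->(2,5) | p2:(5,3)->(4,3)
Step 2: p0:(4,1)->(3,1) | p1:(2,5)->(1,5)->EXIT | p2:(4,3)->(3,3)
Step 3: p0:(3,1)->(2,1) | p1:escaped | p2:(3,3)->(2,3)
Step 4: p0:(2,1)->(1,1) | p1:escaped | p2:(2,3)->(1,3)

(1,1) ESCAPED (1,3)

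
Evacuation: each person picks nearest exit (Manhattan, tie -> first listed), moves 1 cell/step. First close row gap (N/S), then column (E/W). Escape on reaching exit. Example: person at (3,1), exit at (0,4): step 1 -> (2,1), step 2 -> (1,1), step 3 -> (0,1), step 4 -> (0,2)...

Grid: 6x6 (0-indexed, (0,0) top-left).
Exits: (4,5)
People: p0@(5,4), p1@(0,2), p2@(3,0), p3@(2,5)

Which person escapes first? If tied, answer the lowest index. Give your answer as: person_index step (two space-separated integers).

Answer: 0 2

Derivation:
Step 1: p0:(5,4)->(4,4) | p1:(0,2)->(1,2) | p2:(3,0)->(4,0) | p3:(2,5)->(3,5)
Step 2: p0:(4,4)->(4,5)->EXIT | p1:(1,2)->(2,2) | p2:(4,0)->(4,1) | p3:(3,5)->(4,5)->EXIT
Step 3: p0:escaped | p1:(2,2)->(3,2) | p2:(4,1)->(4,2) | p3:escaped
Step 4: p0:escaped | p1:(3,2)->(4,2) | p2:(4,2)->(4,3) | p3:escaped
Step 5: p0:escaped | p1:(4,2)->(4,3) | p2:(4,3)->(4,4) | p3:escaped
Step 6: p0:escaped | p1:(4,3)->(4,4) | p2:(4,4)->(4,5)->EXIT | p3:escaped
Step 7: p0:escaped | p1:(4,4)->(4,5)->EXIT | p2:escaped | p3:escaped
Exit steps: [2, 7, 6, 2]
First to escape: p0 at step 2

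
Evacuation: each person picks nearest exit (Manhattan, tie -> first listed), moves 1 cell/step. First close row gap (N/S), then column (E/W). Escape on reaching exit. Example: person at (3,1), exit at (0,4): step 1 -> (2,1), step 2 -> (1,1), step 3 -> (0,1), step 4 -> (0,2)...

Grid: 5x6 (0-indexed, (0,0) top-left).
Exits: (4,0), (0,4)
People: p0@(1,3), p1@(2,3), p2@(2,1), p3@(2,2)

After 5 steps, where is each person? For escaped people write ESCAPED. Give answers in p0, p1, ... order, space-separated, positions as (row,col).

Step 1: p0:(1,3)->(0,3) | p1:(2,3)->(1,3) | p2:(2,1)->(3,1) | p3:(2,2)->(3,2)
Step 2: p0:(0,3)->(0,4)->EXIT | p1:(1,3)->(0,3) | p2:(3,1)->(4,1) | p3:(3,2)->(4,2)
Step 3: p0:escaped | p1:(0,3)->(0,4)->EXIT | p2:(4,1)->(4,0)->EXIT | p3:(4,2)->(4,1)
Step 4: p0:escaped | p1:escaped | p2:escaped | p3:(4,1)->(4,0)->EXIT

ESCAPED ESCAPED ESCAPED ESCAPED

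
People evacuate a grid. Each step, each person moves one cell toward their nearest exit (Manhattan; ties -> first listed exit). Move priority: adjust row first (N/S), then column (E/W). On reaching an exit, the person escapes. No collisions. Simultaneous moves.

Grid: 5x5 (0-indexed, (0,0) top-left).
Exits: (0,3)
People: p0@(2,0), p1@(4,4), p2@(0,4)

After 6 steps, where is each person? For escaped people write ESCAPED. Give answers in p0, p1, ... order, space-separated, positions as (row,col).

Step 1: p0:(2,0)->(1,0) | p1:(4,4)->(3,4) | p2:(0,4)->(0,3)->EXIT
Step 2: p0:(1,0)->(0,0) | p1:(3,4)->(2,4) | p2:escaped
Step 3: p0:(0,0)->(0,1) | p1:(2,4)->(1,4) | p2:escaped
Step 4: p0:(0,1)->(0,2) | p1:(1,4)->(0,4) | p2:escaped
Step 5: p0:(0,2)->(0,3)->EXIT | p1:(0,4)->(0,3)->EXIT | p2:escaped

ESCAPED ESCAPED ESCAPED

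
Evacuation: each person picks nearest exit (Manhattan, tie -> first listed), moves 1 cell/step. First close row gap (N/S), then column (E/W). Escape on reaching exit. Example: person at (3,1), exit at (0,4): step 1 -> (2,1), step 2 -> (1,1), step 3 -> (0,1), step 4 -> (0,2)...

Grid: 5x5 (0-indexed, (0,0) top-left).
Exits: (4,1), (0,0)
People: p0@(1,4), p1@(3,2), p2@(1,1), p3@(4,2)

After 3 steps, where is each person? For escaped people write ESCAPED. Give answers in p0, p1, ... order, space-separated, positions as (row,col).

Step 1: p0:(1,4)->(0,4) | p1:(3,2)->(4,2) | p2:(1,1)->(0,1) | p3:(4,2)->(4,1)->EXIT
Step 2: p0:(0,4)->(0,3) | p1:(4,2)->(4,1)->EXIT | p2:(0,1)->(0,0)->EXIT | p3:escaped
Step 3: p0:(0,3)->(0,2) | p1:escaped | p2:escaped | p3:escaped

(0,2) ESCAPED ESCAPED ESCAPED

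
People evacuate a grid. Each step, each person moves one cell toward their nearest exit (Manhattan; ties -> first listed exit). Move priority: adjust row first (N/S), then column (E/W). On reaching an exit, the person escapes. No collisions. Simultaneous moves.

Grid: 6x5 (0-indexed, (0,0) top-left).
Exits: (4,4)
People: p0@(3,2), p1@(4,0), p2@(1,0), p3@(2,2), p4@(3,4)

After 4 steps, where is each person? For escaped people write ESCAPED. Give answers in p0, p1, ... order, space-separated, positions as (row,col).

Step 1: p0:(3,2)->(4,2) | p1:(4,0)->(4,1) | p2:(1,0)->(2,0) | p3:(2,2)->(3,2) | p4:(3,4)->(4,4)->EXIT
Step 2: p0:(4,2)->(4,3) | p1:(4,1)->(4,2) | p2:(2,0)->(3,0) | p3:(3,2)->(4,2) | p4:escaped
Step 3: p0:(4,3)->(4,4)->EXIT | p1:(4,2)->(4,3) | p2:(3,0)->(4,0) | p3:(4,2)->(4,3) | p4:escaped
Step 4: p0:escaped | p1:(4,3)->(4,4)->EXIT | p2:(4,0)->(4,1) | p3:(4,3)->(4,4)->EXIT | p4:escaped

ESCAPED ESCAPED (4,1) ESCAPED ESCAPED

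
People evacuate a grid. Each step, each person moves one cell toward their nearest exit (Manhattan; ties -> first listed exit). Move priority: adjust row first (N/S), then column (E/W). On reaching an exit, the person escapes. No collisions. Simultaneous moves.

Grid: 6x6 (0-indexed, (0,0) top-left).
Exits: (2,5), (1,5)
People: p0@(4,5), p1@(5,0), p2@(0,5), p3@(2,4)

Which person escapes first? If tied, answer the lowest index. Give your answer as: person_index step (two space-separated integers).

Step 1: p0:(4,5)->(3,5) | p1:(5,0)->(4,0) | p2:(0,5)->(1,5)->EXIT | p3:(2,4)->(2,5)->EXIT
Step 2: p0:(3,5)->(2,5)->EXIT | p1:(4,0)->(3,0) | p2:escaped | p3:escaped
Step 3: p0:escaped | p1:(3,0)->(2,0) | p2:escaped | p3:escaped
Step 4: p0:escaped | p1:(2,0)->(2,1) | p2:escaped | p3:escaped
Step 5: p0:escaped | p1:(2,1)->(2,2) | p2:escaped | p3:escaped
Step 6: p0:escaped | p1:(2,2)->(2,3) | p2:escaped | p3:escaped
Step 7: p0:escaped | p1:(2,3)->(2,4) | p2:escaped | p3:escaped
Step 8: p0:escaped | p1:(2,4)->(2,5)->EXIT | p2:escaped | p3:escaped
Exit steps: [2, 8, 1, 1]
First to escape: p2 at step 1

Answer: 2 1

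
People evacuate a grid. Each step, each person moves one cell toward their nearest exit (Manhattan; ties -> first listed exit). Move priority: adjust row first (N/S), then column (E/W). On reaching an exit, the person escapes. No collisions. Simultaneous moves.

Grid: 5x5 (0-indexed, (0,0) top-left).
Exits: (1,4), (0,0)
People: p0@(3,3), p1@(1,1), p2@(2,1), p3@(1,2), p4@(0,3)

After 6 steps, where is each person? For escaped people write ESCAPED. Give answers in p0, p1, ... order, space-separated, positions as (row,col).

Step 1: p0:(3,3)->(2,3) | p1:(1,1)->(0,1) | p2:(2,1)->(1,1) | p3:(1,2)->(1,3) | p4:(0,3)->(1,3)
Step 2: p0:(2,3)->(1,3) | p1:(0,1)->(0,0)->EXIT | p2:(1,1)->(0,1) | p3:(1,3)->(1,4)->EXIT | p4:(1,3)->(1,4)->EXIT
Step 3: p0:(1,3)->(1,4)->EXIT | p1:escaped | p2:(0,1)->(0,0)->EXIT | p3:escaped | p4:escaped

ESCAPED ESCAPED ESCAPED ESCAPED ESCAPED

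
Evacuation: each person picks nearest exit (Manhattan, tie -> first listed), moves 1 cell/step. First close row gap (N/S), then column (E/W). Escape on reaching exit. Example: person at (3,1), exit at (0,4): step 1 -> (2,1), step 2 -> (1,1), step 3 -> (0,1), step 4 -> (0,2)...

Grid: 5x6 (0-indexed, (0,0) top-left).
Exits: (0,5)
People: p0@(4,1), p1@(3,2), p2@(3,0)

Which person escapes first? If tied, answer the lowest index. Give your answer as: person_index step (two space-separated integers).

Step 1: p0:(4,1)->(3,1) | p1:(3,2)->(2,2) | p2:(3,0)->(2,0)
Step 2: p0:(3,1)->(2,1) | p1:(2,2)->(1,2) | p2:(2,0)->(1,0)
Step 3: p0:(2,1)->(1,1) | p1:(1,2)->(0,2) | p2:(1,0)->(0,0)
Step 4: p0:(1,1)->(0,1) | p1:(0,2)->(0,3) | p2:(0,0)->(0,1)
Step 5: p0:(0,1)->(0,2) | p1:(0,3)->(0,4) | p2:(0,1)->(0,2)
Step 6: p0:(0,2)->(0,3) | p1:(0,4)->(0,5)->EXIT | p2:(0,2)->(0,3)
Step 7: p0:(0,3)->(0,4) | p1:escaped | p2:(0,3)->(0,4)
Step 8: p0:(0,4)->(0,5)->EXIT | p1:escaped | p2:(0,4)->(0,5)->EXIT
Exit steps: [8, 6, 8]
First to escape: p1 at step 6

Answer: 1 6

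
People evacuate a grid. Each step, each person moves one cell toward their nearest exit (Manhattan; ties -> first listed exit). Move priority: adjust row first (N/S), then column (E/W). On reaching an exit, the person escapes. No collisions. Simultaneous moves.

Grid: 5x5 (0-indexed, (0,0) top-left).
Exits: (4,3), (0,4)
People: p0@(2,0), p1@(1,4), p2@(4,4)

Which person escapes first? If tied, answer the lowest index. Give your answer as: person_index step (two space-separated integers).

Answer: 1 1

Derivation:
Step 1: p0:(2,0)->(3,0) | p1:(1,4)->(0,4)->EXIT | p2:(4,4)->(4,3)->EXIT
Step 2: p0:(3,0)->(4,0) | p1:escaped | p2:escaped
Step 3: p0:(4,0)->(4,1) | p1:escaped | p2:escaped
Step 4: p0:(4,1)->(4,2) | p1:escaped | p2:escaped
Step 5: p0:(4,2)->(4,3)->EXIT | p1:escaped | p2:escaped
Exit steps: [5, 1, 1]
First to escape: p1 at step 1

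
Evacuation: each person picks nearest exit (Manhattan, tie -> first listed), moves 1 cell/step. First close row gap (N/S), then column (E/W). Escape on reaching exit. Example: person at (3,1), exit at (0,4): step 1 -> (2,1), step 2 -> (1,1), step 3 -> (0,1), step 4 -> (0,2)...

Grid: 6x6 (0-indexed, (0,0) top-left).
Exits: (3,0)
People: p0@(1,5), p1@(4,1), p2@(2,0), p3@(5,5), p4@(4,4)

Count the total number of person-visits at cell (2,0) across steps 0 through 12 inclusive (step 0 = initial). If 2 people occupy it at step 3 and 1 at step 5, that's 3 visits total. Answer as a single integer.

Step 0: p0@(1,5) p1@(4,1) p2@(2,0) p3@(5,5) p4@(4,4) -> at (2,0): 1 [p2], cum=1
Step 1: p0@(2,5) p1@(3,1) p2@ESC p3@(4,5) p4@(3,4) -> at (2,0): 0 [-], cum=1
Step 2: p0@(3,5) p1@ESC p2@ESC p3@(3,5) p4@(3,3) -> at (2,0): 0 [-], cum=1
Step 3: p0@(3,4) p1@ESC p2@ESC p3@(3,4) p4@(3,2) -> at (2,0): 0 [-], cum=1
Step 4: p0@(3,3) p1@ESC p2@ESC p3@(3,3) p4@(3,1) -> at (2,0): 0 [-], cum=1
Step 5: p0@(3,2) p1@ESC p2@ESC p3@(3,2) p4@ESC -> at (2,0): 0 [-], cum=1
Step 6: p0@(3,1) p1@ESC p2@ESC p3@(3,1) p4@ESC -> at (2,0): 0 [-], cum=1
Step 7: p0@ESC p1@ESC p2@ESC p3@ESC p4@ESC -> at (2,0): 0 [-], cum=1
Total visits = 1

Answer: 1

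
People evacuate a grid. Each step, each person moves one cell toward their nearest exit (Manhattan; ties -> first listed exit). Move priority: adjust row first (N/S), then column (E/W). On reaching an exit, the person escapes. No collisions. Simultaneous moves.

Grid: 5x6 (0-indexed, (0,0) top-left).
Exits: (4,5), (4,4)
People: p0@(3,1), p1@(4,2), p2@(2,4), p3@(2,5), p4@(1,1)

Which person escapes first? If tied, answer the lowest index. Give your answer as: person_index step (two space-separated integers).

Step 1: p0:(3,1)->(4,1) | p1:(4,2)->(4,3) | p2:(2,4)->(3,4) | p3:(2,5)->(3,5) | p4:(1,1)->(2,1)
Step 2: p0:(4,1)->(4,2) | p1:(4,3)->(4,4)->EXIT | p2:(3,4)->(4,4)->EXIT | p3:(3,5)->(4,5)->EXIT | p4:(2,1)->(3,1)
Step 3: p0:(4,2)->(4,3) | p1:escaped | p2:escaped | p3:escaped | p4:(3,1)->(4,1)
Step 4: p0:(4,3)->(4,4)->EXIT | p1:escaped | p2:escaped | p3:escaped | p4:(4,1)->(4,2)
Step 5: p0:escaped | p1:escaped | p2:escaped | p3:escaped | p4:(4,2)->(4,3)
Step 6: p0:escaped | p1:escaped | p2:escaped | p3:escaped | p4:(4,3)->(4,4)->EXIT
Exit steps: [4, 2, 2, 2, 6]
First to escape: p1 at step 2

Answer: 1 2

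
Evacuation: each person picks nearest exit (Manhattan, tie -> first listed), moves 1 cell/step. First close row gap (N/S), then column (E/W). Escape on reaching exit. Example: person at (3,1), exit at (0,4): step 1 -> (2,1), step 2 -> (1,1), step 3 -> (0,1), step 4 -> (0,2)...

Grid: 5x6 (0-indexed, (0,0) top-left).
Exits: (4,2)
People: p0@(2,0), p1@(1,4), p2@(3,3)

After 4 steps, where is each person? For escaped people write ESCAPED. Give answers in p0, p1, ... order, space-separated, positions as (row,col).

Step 1: p0:(2,0)->(3,0) | p1:(1,4)->(2,4) | p2:(3,3)->(4,3)
Step 2: p0:(3,0)->(4,0) | p1:(2,4)->(3,4) | p2:(4,3)->(4,2)->EXIT
Step 3: p0:(4,0)->(4,1) | p1:(3,4)->(4,4) | p2:escaped
Step 4: p0:(4,1)->(4,2)->EXIT | p1:(4,4)->(4,3) | p2:escaped

ESCAPED (4,3) ESCAPED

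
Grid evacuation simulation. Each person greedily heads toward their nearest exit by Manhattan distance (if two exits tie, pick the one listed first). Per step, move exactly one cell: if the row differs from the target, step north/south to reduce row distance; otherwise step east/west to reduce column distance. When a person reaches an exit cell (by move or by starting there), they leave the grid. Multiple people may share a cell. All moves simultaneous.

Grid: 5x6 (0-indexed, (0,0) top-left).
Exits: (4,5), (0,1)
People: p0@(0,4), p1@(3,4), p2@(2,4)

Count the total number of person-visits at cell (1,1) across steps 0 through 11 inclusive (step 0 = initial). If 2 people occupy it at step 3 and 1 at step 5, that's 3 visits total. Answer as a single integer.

Step 0: p0@(0,4) p1@(3,4) p2@(2,4) -> at (1,1): 0 [-], cum=0
Step 1: p0@(0,3) p1@(4,4) p2@(3,4) -> at (1,1): 0 [-], cum=0
Step 2: p0@(0,2) p1@ESC p2@(4,4) -> at (1,1): 0 [-], cum=0
Step 3: p0@ESC p1@ESC p2@ESC -> at (1,1): 0 [-], cum=0
Total visits = 0

Answer: 0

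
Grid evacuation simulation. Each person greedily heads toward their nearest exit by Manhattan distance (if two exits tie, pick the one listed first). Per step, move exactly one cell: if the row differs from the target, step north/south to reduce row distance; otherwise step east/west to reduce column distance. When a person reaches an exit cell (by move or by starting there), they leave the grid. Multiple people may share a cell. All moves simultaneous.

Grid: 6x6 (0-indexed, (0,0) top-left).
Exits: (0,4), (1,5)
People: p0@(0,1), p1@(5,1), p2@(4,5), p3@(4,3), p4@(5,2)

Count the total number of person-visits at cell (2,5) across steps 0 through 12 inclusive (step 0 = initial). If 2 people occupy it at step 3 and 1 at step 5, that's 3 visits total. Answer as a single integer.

Answer: 1

Derivation:
Step 0: p0@(0,1) p1@(5,1) p2@(4,5) p3@(4,3) p4@(5,2) -> at (2,5): 0 [-], cum=0
Step 1: p0@(0,2) p1@(4,1) p2@(3,5) p3@(3,3) p4@(4,2) -> at (2,5): 0 [-], cum=0
Step 2: p0@(0,3) p1@(3,1) p2@(2,5) p3@(2,3) p4@(3,2) -> at (2,5): 1 [p2], cum=1
Step 3: p0@ESC p1@(2,1) p2@ESC p3@(1,3) p4@(2,2) -> at (2,5): 0 [-], cum=1
Step 4: p0@ESC p1@(1,1) p2@ESC p3@(0,3) p4@(1,2) -> at (2,5): 0 [-], cum=1
Step 5: p0@ESC p1@(0,1) p2@ESC p3@ESC p4@(0,2) -> at (2,5): 0 [-], cum=1
Step 6: p0@ESC p1@(0,2) p2@ESC p3@ESC p4@(0,3) -> at (2,5): 0 [-], cum=1
Step 7: p0@ESC p1@(0,3) p2@ESC p3@ESC p4@ESC -> at (2,5): 0 [-], cum=1
Step 8: p0@ESC p1@ESC p2@ESC p3@ESC p4@ESC -> at (2,5): 0 [-], cum=1
Total visits = 1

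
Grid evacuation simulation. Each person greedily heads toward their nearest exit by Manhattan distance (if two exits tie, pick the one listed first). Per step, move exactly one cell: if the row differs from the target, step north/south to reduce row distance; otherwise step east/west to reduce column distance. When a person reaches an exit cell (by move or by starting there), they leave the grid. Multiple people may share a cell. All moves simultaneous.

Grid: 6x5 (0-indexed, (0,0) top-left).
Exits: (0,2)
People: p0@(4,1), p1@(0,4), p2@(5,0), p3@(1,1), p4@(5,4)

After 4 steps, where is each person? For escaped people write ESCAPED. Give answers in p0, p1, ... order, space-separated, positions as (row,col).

Step 1: p0:(4,1)->(3,1) | p1:(0,4)->(0,3) | p2:(5,0)->(4,0) | p3:(1,1)->(0,1) | p4:(5,4)->(4,4)
Step 2: p0:(3,1)->(2,1) | p1:(0,3)->(0,2)->EXIT | p2:(4,0)->(3,0) | p3:(0,1)->(0,2)->EXIT | p4:(4,4)->(3,4)
Step 3: p0:(2,1)->(1,1) | p1:escaped | p2:(3,0)->(2,0) | p3:escaped | p4:(3,4)->(2,4)
Step 4: p0:(1,1)->(0,1) | p1:escaped | p2:(2,0)->(1,0) | p3:escaped | p4:(2,4)->(1,4)

(0,1) ESCAPED (1,0) ESCAPED (1,4)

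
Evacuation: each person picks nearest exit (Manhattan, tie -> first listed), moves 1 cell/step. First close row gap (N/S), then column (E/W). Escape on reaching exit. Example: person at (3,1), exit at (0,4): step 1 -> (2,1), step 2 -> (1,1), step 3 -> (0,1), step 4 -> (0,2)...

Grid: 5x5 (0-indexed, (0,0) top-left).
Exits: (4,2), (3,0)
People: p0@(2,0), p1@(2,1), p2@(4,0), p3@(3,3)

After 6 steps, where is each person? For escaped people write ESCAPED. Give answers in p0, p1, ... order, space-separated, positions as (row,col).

Step 1: p0:(2,0)->(3,0)->EXIT | p1:(2,1)->(3,1) | p2:(4,0)->(3,0)->EXIT | p3:(3,3)->(4,3)
Step 2: p0:escaped | p1:(3,1)->(3,0)->EXIT | p2:escaped | p3:(4,3)->(4,2)->EXIT

ESCAPED ESCAPED ESCAPED ESCAPED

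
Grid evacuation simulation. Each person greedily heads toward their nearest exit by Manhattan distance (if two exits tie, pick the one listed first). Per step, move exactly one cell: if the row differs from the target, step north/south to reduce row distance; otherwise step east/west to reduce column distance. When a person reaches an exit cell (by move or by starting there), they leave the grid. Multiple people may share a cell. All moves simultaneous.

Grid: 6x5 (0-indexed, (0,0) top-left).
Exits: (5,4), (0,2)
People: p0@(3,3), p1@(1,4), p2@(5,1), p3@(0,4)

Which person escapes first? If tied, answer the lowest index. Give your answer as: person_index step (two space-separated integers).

Answer: 3 2

Derivation:
Step 1: p0:(3,3)->(4,3) | p1:(1,4)->(0,4) | p2:(5,1)->(5,2) | p3:(0,4)->(0,3)
Step 2: p0:(4,3)->(5,3) | p1:(0,4)->(0,3) | p2:(5,2)->(5,3) | p3:(0,3)->(0,2)->EXIT
Step 3: p0:(5,3)->(5,4)->EXIT | p1:(0,3)->(0,2)->EXIT | p2:(5,3)->(5,4)->EXIT | p3:escaped
Exit steps: [3, 3, 3, 2]
First to escape: p3 at step 2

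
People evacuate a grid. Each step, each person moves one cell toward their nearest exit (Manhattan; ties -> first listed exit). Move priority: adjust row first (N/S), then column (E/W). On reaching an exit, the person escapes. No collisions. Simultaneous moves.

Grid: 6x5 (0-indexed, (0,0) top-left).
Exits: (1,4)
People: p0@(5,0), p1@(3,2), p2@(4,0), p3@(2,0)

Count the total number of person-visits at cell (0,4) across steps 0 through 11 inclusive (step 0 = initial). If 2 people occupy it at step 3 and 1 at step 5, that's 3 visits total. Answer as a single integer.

Step 0: p0@(5,0) p1@(3,2) p2@(4,0) p3@(2,0) -> at (0,4): 0 [-], cum=0
Step 1: p0@(4,0) p1@(2,2) p2@(3,0) p3@(1,0) -> at (0,4): 0 [-], cum=0
Step 2: p0@(3,0) p1@(1,2) p2@(2,0) p3@(1,1) -> at (0,4): 0 [-], cum=0
Step 3: p0@(2,0) p1@(1,3) p2@(1,0) p3@(1,2) -> at (0,4): 0 [-], cum=0
Step 4: p0@(1,0) p1@ESC p2@(1,1) p3@(1,3) -> at (0,4): 0 [-], cum=0
Step 5: p0@(1,1) p1@ESC p2@(1,2) p3@ESC -> at (0,4): 0 [-], cum=0
Step 6: p0@(1,2) p1@ESC p2@(1,3) p3@ESC -> at (0,4): 0 [-], cum=0
Step 7: p0@(1,3) p1@ESC p2@ESC p3@ESC -> at (0,4): 0 [-], cum=0
Step 8: p0@ESC p1@ESC p2@ESC p3@ESC -> at (0,4): 0 [-], cum=0
Total visits = 0

Answer: 0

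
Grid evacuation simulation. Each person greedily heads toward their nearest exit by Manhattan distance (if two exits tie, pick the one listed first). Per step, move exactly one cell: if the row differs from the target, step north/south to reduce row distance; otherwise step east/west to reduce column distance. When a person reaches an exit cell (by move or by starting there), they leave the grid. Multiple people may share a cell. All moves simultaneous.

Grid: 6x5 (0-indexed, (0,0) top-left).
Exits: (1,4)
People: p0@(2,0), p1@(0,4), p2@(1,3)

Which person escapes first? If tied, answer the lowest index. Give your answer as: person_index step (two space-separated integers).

Answer: 1 1

Derivation:
Step 1: p0:(2,0)->(1,0) | p1:(0,4)->(1,4)->EXIT | p2:(1,3)->(1,4)->EXIT
Step 2: p0:(1,0)->(1,1) | p1:escaped | p2:escaped
Step 3: p0:(1,1)->(1,2) | p1:escaped | p2:escaped
Step 4: p0:(1,2)->(1,3) | p1:escaped | p2:escaped
Step 5: p0:(1,3)->(1,4)->EXIT | p1:escaped | p2:escaped
Exit steps: [5, 1, 1]
First to escape: p1 at step 1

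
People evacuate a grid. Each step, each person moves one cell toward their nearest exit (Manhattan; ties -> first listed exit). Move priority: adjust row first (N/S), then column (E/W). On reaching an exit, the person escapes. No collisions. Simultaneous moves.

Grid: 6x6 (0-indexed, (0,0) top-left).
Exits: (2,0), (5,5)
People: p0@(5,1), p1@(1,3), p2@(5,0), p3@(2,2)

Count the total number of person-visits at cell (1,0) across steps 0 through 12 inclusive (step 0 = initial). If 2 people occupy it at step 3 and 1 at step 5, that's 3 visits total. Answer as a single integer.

Answer: 0

Derivation:
Step 0: p0@(5,1) p1@(1,3) p2@(5,0) p3@(2,2) -> at (1,0): 0 [-], cum=0
Step 1: p0@(4,1) p1@(2,3) p2@(4,0) p3@(2,1) -> at (1,0): 0 [-], cum=0
Step 2: p0@(3,1) p1@(2,2) p2@(3,0) p3@ESC -> at (1,0): 0 [-], cum=0
Step 3: p0@(2,1) p1@(2,1) p2@ESC p3@ESC -> at (1,0): 0 [-], cum=0
Step 4: p0@ESC p1@ESC p2@ESC p3@ESC -> at (1,0): 0 [-], cum=0
Total visits = 0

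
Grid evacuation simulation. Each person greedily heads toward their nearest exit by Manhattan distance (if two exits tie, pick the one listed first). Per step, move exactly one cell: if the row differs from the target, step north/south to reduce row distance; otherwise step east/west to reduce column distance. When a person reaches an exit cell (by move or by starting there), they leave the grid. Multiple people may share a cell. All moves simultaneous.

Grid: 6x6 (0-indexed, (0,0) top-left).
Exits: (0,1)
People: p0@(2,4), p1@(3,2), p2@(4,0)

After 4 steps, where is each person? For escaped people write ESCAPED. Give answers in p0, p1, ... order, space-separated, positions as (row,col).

Step 1: p0:(2,4)->(1,4) | p1:(3,2)->(2,2) | p2:(4,0)->(3,0)
Step 2: p0:(1,4)->(0,4) | p1:(2,2)->(1,2) | p2:(3,0)->(2,0)
Step 3: p0:(0,4)->(0,3) | p1:(1,2)->(0,2) | p2:(2,0)->(1,0)
Step 4: p0:(0,3)->(0,2) | p1:(0,2)->(0,1)->EXIT | p2:(1,0)->(0,0)

(0,2) ESCAPED (0,0)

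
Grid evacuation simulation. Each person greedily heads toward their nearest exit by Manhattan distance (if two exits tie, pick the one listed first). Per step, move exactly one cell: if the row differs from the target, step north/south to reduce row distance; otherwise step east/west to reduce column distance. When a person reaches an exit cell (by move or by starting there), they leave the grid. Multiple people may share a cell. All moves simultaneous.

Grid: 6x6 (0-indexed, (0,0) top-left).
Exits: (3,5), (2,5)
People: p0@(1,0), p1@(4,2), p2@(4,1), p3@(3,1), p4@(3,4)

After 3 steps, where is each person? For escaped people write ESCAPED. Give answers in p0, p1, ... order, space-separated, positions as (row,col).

Step 1: p0:(1,0)->(2,0) | p1:(4,2)->(3,2) | p2:(4,1)->(3,1) | p3:(3,1)->(3,2) | p4:(3,4)->(3,5)->EXIT
Step 2: p0:(2,0)->(2,1) | p1:(3,2)->(3,3) | p2:(3,1)->(3,2) | p3:(3,2)->(3,3) | p4:escaped
Step 3: p0:(2,1)->(2,2) | p1:(3,3)->(3,4) | p2:(3,2)->(3,3) | p3:(3,3)->(3,4) | p4:escaped

(2,2) (3,4) (3,3) (3,4) ESCAPED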